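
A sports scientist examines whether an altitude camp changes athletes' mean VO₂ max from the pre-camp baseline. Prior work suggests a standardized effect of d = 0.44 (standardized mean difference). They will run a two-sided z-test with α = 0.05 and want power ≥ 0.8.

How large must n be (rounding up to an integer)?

n = 41

Set Φ(δ − 1.960) = 0.8; then δ − 1.960 = Φ⁻¹(0.8) = 0.842, giving δ = 2.802.
(Ignoring the negligible lower-tail rejection probability gives the usual closed-form inversion.)
δ = d·√n ⇒ n = (δ/d)² = (2.802 / 0.44)² = 40.54.
Rounding up, n = 41.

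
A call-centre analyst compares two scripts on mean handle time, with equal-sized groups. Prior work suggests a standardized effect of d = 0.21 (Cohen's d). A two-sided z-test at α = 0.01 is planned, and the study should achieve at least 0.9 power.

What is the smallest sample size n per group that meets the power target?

For power 0.9 need Φ(δ − z_{0.005}) = 0.9, so δ = z_{0.005} + z_{0.10} = 2.576 + 1.282 = 3.857.
(The Φ(−δ − z_{α/2}) term is vanishingly small for δ > 0 and is dropped in the standard sample-size formula.)
δ = d·√(n/2) ⇒ n = 2(δ/d)² = 2 × (3.857 / 0.21)² = 674.80.
Rounding up, n = 675 per group.

n = 675 per group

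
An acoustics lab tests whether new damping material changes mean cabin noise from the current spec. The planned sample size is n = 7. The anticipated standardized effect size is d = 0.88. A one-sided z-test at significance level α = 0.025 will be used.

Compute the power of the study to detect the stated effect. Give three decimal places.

Noncentrality parameter: δ = d·√n = 0.88 × √7 = 2.3283
Critical value for a one-sided test at α = 0.025: z_α = 1.960.
Power = Φ(δ − 1.960) = Φ(0.368) = 0.6437.

Power ≈ 0.644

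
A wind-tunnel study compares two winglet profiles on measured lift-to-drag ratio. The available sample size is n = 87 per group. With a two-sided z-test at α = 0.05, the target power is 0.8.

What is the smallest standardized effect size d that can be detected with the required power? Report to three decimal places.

d ≈ 0.425

Need Φ(δ − 1.960) = 0.8, so δ = 1.960 + 0.842 = 2.802.
(The second rejection-region term Φ(−δ − z_{α/2}) is negligible and dropped.)
δ = d·√(n/2) ⇒ d = δ/√(n/2) = 2.802/√(87/2) = 0.4248.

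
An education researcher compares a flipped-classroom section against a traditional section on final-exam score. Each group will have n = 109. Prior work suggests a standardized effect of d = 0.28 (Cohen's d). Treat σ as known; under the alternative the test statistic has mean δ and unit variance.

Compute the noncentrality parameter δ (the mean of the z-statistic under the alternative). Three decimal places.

The noncentrality parameter scales effect size by the design's sample-size factor: δ = d·√(n/2) = 0.28 × √(109/2) = 2.0671

δ ≈ 2.067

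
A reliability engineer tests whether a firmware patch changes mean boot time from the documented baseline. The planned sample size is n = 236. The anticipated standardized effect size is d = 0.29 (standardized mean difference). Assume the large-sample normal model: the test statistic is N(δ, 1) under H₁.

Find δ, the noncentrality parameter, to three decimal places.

The noncentrality parameter scales effect size by the design's sample-size factor: δ = d·√n = 0.29 × √236 = 4.4551

δ ≈ 4.455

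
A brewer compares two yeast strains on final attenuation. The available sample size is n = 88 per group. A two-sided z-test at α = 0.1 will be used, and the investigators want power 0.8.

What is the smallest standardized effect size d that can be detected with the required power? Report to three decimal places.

Required noncentrality: δ = z_{0.05} + z_{0.20} = 1.645 + 0.842 = 2.486.
(Lower-tail contribution to power is negligible for δ > 0.)
δ = d·√(n/2) ⇒ d = δ/√(n/2) = 2.486/√(88/2) = 0.3749.

d ≈ 0.375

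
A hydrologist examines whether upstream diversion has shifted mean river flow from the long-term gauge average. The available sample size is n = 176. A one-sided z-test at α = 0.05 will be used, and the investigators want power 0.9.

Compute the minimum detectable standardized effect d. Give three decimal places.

d ≈ 0.221

Need Φ(δ − 1.645) = 0.9, so δ = 1.645 + 1.282 = 2.926.
δ = d·√n ⇒ d = δ/√n = 2.926/√176 = 0.2206.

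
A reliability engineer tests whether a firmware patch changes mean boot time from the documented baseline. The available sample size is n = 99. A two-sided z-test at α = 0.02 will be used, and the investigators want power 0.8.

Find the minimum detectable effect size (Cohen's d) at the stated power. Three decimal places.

d ≈ 0.318

Need Φ(δ − 2.326) = 0.8, so δ = 2.326 + 0.842 = 3.168.
(The second rejection-region term Φ(−δ − z_{α/2}) is negligible and dropped.)
δ = d·√n ⇒ d = δ/√n = 3.168/√99 = 0.3184.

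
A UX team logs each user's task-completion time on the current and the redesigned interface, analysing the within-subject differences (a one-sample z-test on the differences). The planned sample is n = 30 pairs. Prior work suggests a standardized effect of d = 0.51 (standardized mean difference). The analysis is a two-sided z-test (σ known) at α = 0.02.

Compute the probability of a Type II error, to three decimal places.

Noncentrality parameter: λ = d·√n = 0.51 × √30 = 2.7934
Two-sided α = 0.02 → critical value z_{0.01} = 2.326.
Power = Φ(λ − 2.326) + Φ(−λ − 2.326) = Φ(0.467) + Φ(-5.120) = 0.6798 + 0.0000 = 0.6798.
Type II error: β = 1 − power = 1 − 0.6798 = 0.3202.

β ≈ 0.320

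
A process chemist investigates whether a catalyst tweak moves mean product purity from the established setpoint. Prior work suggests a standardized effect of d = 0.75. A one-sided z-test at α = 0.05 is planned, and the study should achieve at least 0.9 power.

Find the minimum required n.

n = 16

Set Φ(δ − 1.645) = 0.9; then δ − 1.645 = Φ⁻¹(0.9) = 1.282, giving δ = 2.926.
δ = d·√n ⇒ n = (δ/d)² = (2.926 / 0.75)² = 15.22.
Round up to the next whole unit.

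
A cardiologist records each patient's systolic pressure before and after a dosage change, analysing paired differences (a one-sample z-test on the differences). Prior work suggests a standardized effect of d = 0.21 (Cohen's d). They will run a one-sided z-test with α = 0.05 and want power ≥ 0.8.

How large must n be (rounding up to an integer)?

Set Φ(δ − 1.645) = 0.8; then δ − 1.645 = Φ⁻¹(0.8) = 0.842, giving δ = 2.486.
δ = d·√n ⇒ n = (δ/d)² = (2.486 / 0.21)² = 140.19.
Rounding up, n = 141.

n = 141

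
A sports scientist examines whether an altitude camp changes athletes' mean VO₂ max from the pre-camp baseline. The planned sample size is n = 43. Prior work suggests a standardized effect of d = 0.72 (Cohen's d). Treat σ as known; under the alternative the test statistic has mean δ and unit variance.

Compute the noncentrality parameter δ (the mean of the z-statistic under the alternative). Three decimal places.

δ ≈ 4.721

The noncentrality parameter scales effect size by the design's sample-size factor: δ = d·√n = 0.72 × √43 = 4.7214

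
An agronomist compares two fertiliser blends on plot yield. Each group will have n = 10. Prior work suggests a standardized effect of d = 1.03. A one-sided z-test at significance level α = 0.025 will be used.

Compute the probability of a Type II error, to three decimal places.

Noncentrality parameter: δ = d·√(n/2) = 1.03 × √(10/2) = 2.3032
One-sided α = 0.025 → critical value z_{0.025} = 1.960.
Power = Φ(δ − 1.960) = Φ(0.343) = 0.6343.
Type II error: β = 1 − power = 1 − 0.6343 = 0.3657.

β ≈ 0.366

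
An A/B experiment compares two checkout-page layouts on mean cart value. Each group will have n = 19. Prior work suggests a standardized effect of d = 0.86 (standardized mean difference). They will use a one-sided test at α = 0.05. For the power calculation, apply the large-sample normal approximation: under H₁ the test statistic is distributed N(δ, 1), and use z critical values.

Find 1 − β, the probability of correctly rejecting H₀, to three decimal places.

Power ≈ 0.843

Noncentrality parameter: δ = d·√(n/2) = 0.86 × √(19/2) = 2.6507
One-sided α = 0.05 → critical value z_{0.05} = 1.645.
Power = P(Z > 1.645 − δ) = Φ(1.006) = 0.8428.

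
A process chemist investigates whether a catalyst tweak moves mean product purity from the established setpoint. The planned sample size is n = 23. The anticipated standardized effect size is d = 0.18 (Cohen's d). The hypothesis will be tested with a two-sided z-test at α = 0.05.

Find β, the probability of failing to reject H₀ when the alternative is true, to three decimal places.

β ≈ 0.861

Noncentrality parameter: δ = d·√n = 0.18 × √23 = 0.8632
Two-sided α = 0.05 → critical value z_{0.025} = 1.960.
Power = Φ(δ − 1.960) + Φ(−δ − 1.960) = Φ(-1.097) + Φ(-2.823) = 0.1364 + 0.0024 = 0.1388.
Type II error: β = 1 − power = 1 − 0.1388 = 0.8612.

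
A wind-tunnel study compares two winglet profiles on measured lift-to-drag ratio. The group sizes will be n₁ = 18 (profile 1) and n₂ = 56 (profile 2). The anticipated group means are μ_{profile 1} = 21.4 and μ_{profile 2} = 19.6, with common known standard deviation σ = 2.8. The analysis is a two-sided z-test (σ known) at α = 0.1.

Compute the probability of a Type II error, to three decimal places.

β ≈ 0.233

Standardized effect: d = |μ_{profile 1} − μ_{profile 2}| / σ = |21.4 − 19.6| / 2.8 = 0.6429
Noncentrality parameter: δ = d / √(1/n₁ + 1/n₂) = 0.6429 / √(1/18 + 1/56) = 2.3726
Critical value for a two-sided test at α = 0.1: z_{α/2} = 1.645.
Power = Φ(δ − 1.645) + Φ(−δ − 1.645) = Φ(0.728) + Φ(-4.017) = 0.7666 + 0.0000 = 0.7667.
Type II error: β = 1 − power = 1 − 0.7667 = 0.2333.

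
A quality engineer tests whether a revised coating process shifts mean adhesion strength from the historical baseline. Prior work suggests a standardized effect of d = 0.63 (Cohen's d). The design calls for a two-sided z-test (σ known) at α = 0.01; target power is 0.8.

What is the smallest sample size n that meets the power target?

Set Φ(δ − 2.576) = 0.8; then δ − 2.576 = Φ⁻¹(0.8) = 0.842, giving δ = 3.417.
(For δ > 0 the lower-tail rejection region contributes negligibly to power, so the one-term inversion is standard.)
δ = d·√n ⇒ n = (δ/d)² = (3.417 / 0.63)² = 29.43.
Round up to the next whole unit.

n = 30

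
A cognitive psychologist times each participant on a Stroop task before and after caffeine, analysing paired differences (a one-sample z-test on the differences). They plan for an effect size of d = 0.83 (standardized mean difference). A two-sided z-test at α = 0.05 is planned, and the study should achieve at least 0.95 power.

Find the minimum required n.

n = 19

For power 0.95 need Φ(δ − z_{0.025}) = 0.95, so δ = z_{0.025} + z_{0.05} = 1.960 + 1.645 = 3.605.
(The Φ(−δ − z_{α/2}) term is vanishingly small for δ > 0 and is dropped in the standard sample-size formula.)
δ = d·√n ⇒ n = (δ/d)² = (3.605 / 0.83)² = 18.86.
Round up to the next whole unit.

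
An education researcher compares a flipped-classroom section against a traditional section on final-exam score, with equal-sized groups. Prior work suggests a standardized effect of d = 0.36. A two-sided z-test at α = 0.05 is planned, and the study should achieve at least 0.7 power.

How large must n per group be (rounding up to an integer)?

Set Φ(δ − 1.960) = 0.7; then δ − 1.960 = Φ⁻¹(0.7) = 0.524, giving δ = 2.484.
(Ignoring the negligible lower-tail rejection probability gives the usual closed-form inversion.)
δ = d·√(n/2) ⇒ n = 2(δ/d)² = 2 × (2.484 / 0.36)² = 95.25.
Rounding up, n = 96 per group.

n = 96 per group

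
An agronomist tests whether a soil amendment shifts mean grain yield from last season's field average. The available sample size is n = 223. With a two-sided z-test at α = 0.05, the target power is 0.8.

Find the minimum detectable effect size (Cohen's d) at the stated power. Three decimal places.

d ≈ 0.188

Required noncentrality: δ = z_{0.025} + z_{0.20} = 1.960 + 0.842 = 2.802.
(The second rejection-region term Φ(−δ − z_{α/2}) is negligible and dropped.)
δ = d·√n ⇒ d = δ/√n = 2.802/√223 = 0.1876.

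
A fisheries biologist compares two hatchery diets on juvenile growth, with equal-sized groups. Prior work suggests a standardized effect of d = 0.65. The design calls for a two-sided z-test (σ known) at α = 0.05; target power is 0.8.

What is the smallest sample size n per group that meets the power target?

Set Φ(δ − 1.960) = 0.8; then δ − 1.960 = Φ⁻¹(0.8) = 0.842, giving δ = 2.802.
(The Φ(−δ − z_{α/2}) term is vanishingly small for δ > 0 and is dropped in the standard sample-size formula.)
δ = d·√(n/2) ⇒ n = 2(δ/d)² = 2 × (2.802 / 0.65)² = 37.15.
Rounding up, n = 38 per group.

n = 38 per group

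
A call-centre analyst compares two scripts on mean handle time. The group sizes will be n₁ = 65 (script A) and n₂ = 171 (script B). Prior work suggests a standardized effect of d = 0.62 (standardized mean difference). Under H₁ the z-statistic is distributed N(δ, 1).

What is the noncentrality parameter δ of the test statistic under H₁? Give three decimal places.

δ ≈ 4.255

δ = d / √(1/n₁ + 1/n₂) = 0.62 / √(1/65 + 1/171) = 4.2549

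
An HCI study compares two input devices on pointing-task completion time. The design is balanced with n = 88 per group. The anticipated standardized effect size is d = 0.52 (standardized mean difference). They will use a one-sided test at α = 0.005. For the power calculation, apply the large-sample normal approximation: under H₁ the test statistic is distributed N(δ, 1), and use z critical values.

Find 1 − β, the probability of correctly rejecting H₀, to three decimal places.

Power ≈ 0.809

Noncentrality parameter: δ = d·√(n/2) = 0.52 × √(88/2) = 3.4493
Critical value for a one-sided test at α = 0.005: z_α = 2.576.
Power = Φ(δ − 2.576) = Φ(0.873) = 0.8088.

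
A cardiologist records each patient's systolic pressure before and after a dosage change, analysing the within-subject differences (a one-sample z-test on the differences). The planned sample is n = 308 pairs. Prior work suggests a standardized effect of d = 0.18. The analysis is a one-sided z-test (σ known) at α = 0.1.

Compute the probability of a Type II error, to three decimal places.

Noncentrality parameter: δ = d·√n = 0.18 × √308 = 3.1590
One-sided α = 0.1 → critical value z_{0.1} = 1.282.
Power = Φ(δ − 1.282) = Φ(1.877) = 0.9698.
Type II error: β = 1 − power = 1 − 0.9698 = 0.0302.

β ≈ 0.030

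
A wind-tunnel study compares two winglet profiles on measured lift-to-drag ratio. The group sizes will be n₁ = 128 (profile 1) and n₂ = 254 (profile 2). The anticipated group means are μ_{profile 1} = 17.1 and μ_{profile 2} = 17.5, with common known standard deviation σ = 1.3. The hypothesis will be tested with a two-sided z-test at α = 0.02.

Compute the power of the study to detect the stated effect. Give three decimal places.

Standardized effect: d = |μ_{profile 1} − μ_{profile 2}| / σ = |17.1 − 17.5| / 1.3 = 0.3077
Noncentrality parameter: δ = d / √(1/n₁ + 1/n₂) = 0.3077 / √(1/128 + 1/254) = 2.8386
Critical value for a two-sided test at α = 0.02: z_{α/2} = 2.326.
Power = Φ(δ − 2.326) + Φ(−δ − 2.326) = Φ(0.512) + Φ(-5.165) = 0.6958 + 0.0000 = 0.6958.

Power ≈ 0.696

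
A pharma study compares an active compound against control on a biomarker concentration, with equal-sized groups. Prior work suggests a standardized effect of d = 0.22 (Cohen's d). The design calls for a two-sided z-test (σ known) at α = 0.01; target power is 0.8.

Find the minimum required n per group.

For power 0.8 need Φ(δ − z_{0.005}) = 0.8, so δ = z_{0.005} + z_{0.20} = 2.576 + 0.842 = 3.417.
(Ignoring the negligible lower-tail rejection probability gives the usual closed-form inversion.)
δ = d·√(n/2) ⇒ n = 2(δ/d)² = 2 × (3.417 / 0.22)² = 482.60.
Rounding up, n = 483 per group.

n = 483 per group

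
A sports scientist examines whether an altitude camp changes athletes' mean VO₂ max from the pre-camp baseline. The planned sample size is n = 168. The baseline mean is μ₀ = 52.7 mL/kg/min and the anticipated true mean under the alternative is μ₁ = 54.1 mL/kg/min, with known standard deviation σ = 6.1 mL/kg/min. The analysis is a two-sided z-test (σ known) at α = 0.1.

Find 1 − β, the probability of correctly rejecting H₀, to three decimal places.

Standardized effect: d = |μ₁ − μ₀| / σ = |54.1 − 52.7| / 6.1 = 0.2295
Noncentrality parameter: δ = d·√n = 0.2295 × √168 = 2.9748
Critical value for a two-sided test at α = 0.1: z_{α/2} = 1.645.
Power = Φ(δ − 1.645) + Φ(−δ − 1.645) = Φ(1.330) + Φ(-4.620) = 0.9082 + 0.0000 = 0.9082.

Power ≈ 0.908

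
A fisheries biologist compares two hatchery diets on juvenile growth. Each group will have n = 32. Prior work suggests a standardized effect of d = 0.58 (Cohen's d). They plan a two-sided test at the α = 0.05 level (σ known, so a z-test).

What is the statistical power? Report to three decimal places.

Power ≈ 0.641

Noncentrality parameter: δ = d·√(n/2) = 0.58 × √(32/2) = 2.3200
Two-sided α = 0.05 → critical value z_{0.025} = 1.960.
Power = Φ(δ − 1.960) + Φ(−δ − 1.960) = Φ(0.360) + Φ(-4.280) = 0.6406 + 0.0000 = 0.6406.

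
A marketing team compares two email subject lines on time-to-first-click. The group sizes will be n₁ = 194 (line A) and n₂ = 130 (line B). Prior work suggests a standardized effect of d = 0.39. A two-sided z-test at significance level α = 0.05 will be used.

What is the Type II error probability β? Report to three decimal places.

Noncentrality parameter: δ = d / √(1/n₁ + 1/n₂) = 0.39 / √(1/194 + 1/130) = 3.4408
Two-sided α = 0.05 → critical value z_{0.025} = 1.960.
Power = Φ(δ − 1.960) + Φ(−δ − 1.960) = Φ(1.481) + Φ(-5.401) = 0.9307 + 0.0000 = 0.9307.
Type II error: β = 1 − power = 1 − 0.9307 = 0.0693.

β ≈ 0.069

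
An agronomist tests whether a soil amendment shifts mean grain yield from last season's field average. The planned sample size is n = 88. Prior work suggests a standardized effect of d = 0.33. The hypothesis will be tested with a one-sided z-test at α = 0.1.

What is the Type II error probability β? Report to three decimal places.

β ≈ 0.035

Noncentrality parameter: δ = d·√n = 0.33 × √88 = 3.0957
One-sided α = 0.1 → critical value z_{0.1} = 1.282.
Power = P(Z > 1.282 − δ) = Φ(1.814) = 0.9652.
Type II error: β = 1 − power = 1 − 0.9652 = 0.0348.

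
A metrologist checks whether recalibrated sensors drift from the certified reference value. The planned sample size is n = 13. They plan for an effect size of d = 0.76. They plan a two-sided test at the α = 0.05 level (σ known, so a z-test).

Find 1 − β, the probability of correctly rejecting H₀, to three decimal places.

Noncentrality parameter: δ = d·√n = 0.76 × √13 = 2.7402
Critical value for a two-sided test at α = 0.05: z_{α/2} = 1.960.
Power = Φ(δ − 1.960) + Φ(−δ − 1.960) = Φ(0.780) + Φ(-4.700) = 0.7824 + 0.0000 = 0.7824.

Power ≈ 0.782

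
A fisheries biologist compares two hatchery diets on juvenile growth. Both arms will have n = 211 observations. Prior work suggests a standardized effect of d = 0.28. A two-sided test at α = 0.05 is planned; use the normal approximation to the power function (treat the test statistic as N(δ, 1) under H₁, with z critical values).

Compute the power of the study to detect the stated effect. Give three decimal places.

Power ≈ 0.820

Noncentrality parameter: δ = d·√(n/2) = 0.28 × √(211/2) = 2.8760
Two-sided α = 0.05 → critical value z_{0.025} = 1.960.
Power = Φ(δ − 1.960) + Φ(−δ − 1.960) = Φ(0.916) + Φ(-4.836) = 0.8202 + 0.0000 = 0.8202.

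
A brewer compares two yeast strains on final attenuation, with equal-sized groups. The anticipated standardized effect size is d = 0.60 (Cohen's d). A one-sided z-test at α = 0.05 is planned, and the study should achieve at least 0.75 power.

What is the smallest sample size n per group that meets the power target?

n = 30 per group

For power 0.75 need Φ(δ − z_{0.05}) = 0.75, so δ = z_{0.05} + z_{0.25} = 1.645 + 0.674 = 2.319.
δ = d·√(n/2) ⇒ n = 2(δ/d)² = 2 × (2.319 / 0.60)² = 29.89.
Rounding up, n = 30 per group.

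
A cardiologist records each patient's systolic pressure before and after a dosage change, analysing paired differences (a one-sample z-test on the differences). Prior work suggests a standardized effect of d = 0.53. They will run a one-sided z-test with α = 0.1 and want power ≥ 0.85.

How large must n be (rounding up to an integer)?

n = 20

Set Φ(δ − 1.282) = 0.85; then δ − 1.282 = Φ⁻¹(0.85) = 1.036, giving δ = 2.318.
δ = d·√n ⇒ n = (δ/d)² = (2.318 / 0.53)² = 19.13.
Rounding up, n = 20.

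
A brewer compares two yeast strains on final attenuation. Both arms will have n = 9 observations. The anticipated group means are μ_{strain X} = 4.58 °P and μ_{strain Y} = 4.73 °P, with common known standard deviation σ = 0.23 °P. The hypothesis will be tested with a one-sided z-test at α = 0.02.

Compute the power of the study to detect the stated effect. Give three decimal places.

Standardized effect: d = |μ_{strain X} − μ_{strain Y}| / σ = |4.58 − 4.73| / 0.23 = 0.6522
Noncentrality parameter: δ = d·√(n/2) = 0.6522 × √(9/2) = 1.3835
Critical value for a one-sided test at α = 0.02: z_α = 2.054.
Power = Φ(δ − 2.054) = Φ(-0.670) = 0.2513.

Power ≈ 0.251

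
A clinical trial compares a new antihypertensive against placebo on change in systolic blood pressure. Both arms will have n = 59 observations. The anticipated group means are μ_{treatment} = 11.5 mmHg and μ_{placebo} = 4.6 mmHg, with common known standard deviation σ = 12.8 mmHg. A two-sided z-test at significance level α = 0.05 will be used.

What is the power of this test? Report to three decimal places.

Power ≈ 0.833

Standardized effect: d = |μ_{treatment} − μ_{placebo}| / σ = |11.5 − 4.6| / 12.8 = 0.5391
Noncentrality parameter: δ = d·√(n/2) = 0.5391 × √(59/2) = 2.9279
Critical value for a two-sided test at α = 0.05: z_{α/2} = 1.960.
Power = Φ(δ − 1.960) + Φ(−δ − 1.960) = Φ(0.968) + Φ(-4.888) = 0.8335 + 0.0000 = 0.8335.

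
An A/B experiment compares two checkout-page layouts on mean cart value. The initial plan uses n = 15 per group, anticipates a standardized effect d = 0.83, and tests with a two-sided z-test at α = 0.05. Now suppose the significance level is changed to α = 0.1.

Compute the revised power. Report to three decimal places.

Power ≈ 0.735

δ = d·√(n/2) = 0.83 × √(15/2) = 2.2730 (unchanged). New critical value: z_{0.05} = 1.645.
Revised power = Φ(δ − 1.645) + Φ(−δ − 1.645) = Φ(0.628) + Φ(-3.918) = 0.7351 + 0.0000 = 0.7351.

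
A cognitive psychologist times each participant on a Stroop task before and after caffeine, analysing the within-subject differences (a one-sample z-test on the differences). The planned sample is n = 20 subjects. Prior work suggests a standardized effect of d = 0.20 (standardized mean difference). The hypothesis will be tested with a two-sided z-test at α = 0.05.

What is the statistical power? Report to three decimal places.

Noncentrality parameter: δ = d·√n = 0.20 × √20 = 0.8944
Critical value for a two-sided test at α = 0.05: z_{α/2} = 1.960.
Power = Φ(δ − 1.960) + Φ(−δ − 1.960) = Φ(-1.066) + Φ(-2.854) = 0.1433 + 0.0022 = 0.1455.

Power ≈ 0.145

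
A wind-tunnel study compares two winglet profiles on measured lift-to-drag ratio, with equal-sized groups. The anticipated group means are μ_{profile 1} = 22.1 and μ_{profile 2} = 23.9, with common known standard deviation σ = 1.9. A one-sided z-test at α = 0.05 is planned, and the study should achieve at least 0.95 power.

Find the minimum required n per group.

Standardized effect: d = |μ_{profile 1} − μ_{profile 2}| / σ = |22.1 − 23.9| / 1.9 = 0.9474
Set Φ(δ − 1.645) = 0.95; then δ − 1.645 = Φ⁻¹(0.95) = 1.645, giving δ = 3.290.
δ = d·√(n/2) ⇒ n = 2(δ/d)² = 2 × (3.290 / 0.9474)² = 24.12.
Round up to the next whole unit.

n = 25 per group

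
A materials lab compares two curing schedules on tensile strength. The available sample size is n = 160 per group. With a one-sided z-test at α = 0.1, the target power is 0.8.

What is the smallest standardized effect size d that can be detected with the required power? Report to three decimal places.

Required noncentrality: δ = z_{0.1} + z_{0.20} = 1.282 + 0.842 = 2.123.
δ = d·√(n/2) ⇒ d = δ/√(n/2) = 2.123/√(160/2) = 0.2374.

d ≈ 0.237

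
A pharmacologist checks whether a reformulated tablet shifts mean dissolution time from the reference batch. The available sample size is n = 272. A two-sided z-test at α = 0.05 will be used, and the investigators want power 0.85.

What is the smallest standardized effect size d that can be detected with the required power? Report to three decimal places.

d ≈ 0.182

Required noncentrality: δ = z_{0.025} + z_{0.15} = 1.960 + 1.036 = 2.996.
(Lower-tail contribution to power is negligible for δ > 0.)
δ = d·√n ⇒ d = δ/√n = 2.996/√272 = 0.1817.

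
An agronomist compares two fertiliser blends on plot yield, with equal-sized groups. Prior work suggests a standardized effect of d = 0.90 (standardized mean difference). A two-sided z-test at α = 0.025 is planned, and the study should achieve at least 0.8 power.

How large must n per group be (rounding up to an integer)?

n = 24 per group

Set Φ(δ − 2.241) = 0.8; then δ − 2.241 = Φ⁻¹(0.8) = 0.842, giving δ = 3.083.
(Ignoring the negligible lower-tail rejection probability gives the usual closed-form inversion.)
δ = d·√(n/2) ⇒ n = 2(δ/d)² = 2 × (3.083 / 0.90)² = 23.47.
Round up to the next whole unit.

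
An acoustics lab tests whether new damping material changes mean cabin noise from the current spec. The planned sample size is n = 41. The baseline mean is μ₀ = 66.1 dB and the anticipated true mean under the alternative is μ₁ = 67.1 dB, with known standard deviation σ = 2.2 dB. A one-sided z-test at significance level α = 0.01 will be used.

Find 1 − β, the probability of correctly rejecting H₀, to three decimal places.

Power ≈ 0.720

Standardized effect: d = |μ₁ − μ₀| / σ = |67.1 − 66.1| / 2.2 = 0.4545
Noncentrality parameter: δ = d·√n = 0.4545 × √41 = 2.9105
One-sided α = 0.01 → critical value z_{0.01} = 2.326.
Power = Φ(δ − 2.326) = Φ(0.584) = 0.7204.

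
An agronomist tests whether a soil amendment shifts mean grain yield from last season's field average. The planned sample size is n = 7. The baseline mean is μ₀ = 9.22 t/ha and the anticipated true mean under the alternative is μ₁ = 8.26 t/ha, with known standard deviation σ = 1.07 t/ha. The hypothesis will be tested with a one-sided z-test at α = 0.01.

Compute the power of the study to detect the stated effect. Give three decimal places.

Standardized effect: d = |μ₁ − μ₀| / σ = |8.26 − 9.22| / 1.07 = 0.8972
Noncentrality parameter: δ = d·√n = 0.8972 × √7 = 2.3738
One-sided α = 0.01 → critical value z_{0.01} = 2.326.
Power = P(Z > 2.326 − δ) = Φ(0.047) = 0.5189.

Power ≈ 0.519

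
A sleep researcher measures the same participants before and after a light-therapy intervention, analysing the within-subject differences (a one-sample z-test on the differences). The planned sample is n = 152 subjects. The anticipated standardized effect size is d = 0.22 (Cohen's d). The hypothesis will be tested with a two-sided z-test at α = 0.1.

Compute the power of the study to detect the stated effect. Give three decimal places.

Noncentrality parameter: δ = d·√n = 0.22 × √152 = 2.7123
Two-sided α = 0.1 → critical value z_{0.05} = 1.645.
Power = Φ(δ − 1.645) + Φ(−δ − 1.645) = Φ(1.067) + Φ(-4.357) = 0.8571 + 0.0000 = 0.8571.

Power ≈ 0.857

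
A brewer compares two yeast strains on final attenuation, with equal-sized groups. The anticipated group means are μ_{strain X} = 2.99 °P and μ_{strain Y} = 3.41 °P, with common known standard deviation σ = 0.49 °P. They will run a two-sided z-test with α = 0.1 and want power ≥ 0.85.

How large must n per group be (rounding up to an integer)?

n = 20 per group

Standardized effect: d = |μ_{strain X} − μ_{strain Y}| / σ = |2.99 − 3.41| / 0.49 = 0.8571
Set Φ(δ − 1.645) = 0.85; then δ − 1.645 = Φ⁻¹(0.85) = 1.036, giving δ = 2.681.
(The Φ(−δ − z_{α/2}) term is vanishingly small for δ > 0 and is dropped in the standard sample-size formula.)
δ = d·√(n/2) ⇒ n = 2(δ/d)² = 2 × (2.681 / 0.8571)² = 19.57.
Round up to the next whole unit.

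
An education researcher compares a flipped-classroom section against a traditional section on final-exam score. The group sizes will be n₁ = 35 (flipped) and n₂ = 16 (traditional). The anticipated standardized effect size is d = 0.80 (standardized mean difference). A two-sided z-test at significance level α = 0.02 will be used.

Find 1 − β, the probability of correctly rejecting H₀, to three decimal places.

Power ≈ 0.627

Noncentrality parameter: δ = d / √(1/n₁ + 1/n₂) = 0.80 / √(1/35 + 1/16) = 2.6509
Two-sided α = 0.02 → critical value z_{0.01} = 2.326.
Power = Φ(δ − 2.326) + Φ(−δ − 2.326) = Φ(0.325) + Φ(-4.977) = 0.6273 + 0.0000 = 0.6273.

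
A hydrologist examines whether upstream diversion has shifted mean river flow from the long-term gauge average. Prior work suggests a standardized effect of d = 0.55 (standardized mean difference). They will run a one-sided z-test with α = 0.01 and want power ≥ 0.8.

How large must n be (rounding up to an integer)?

n = 34

For power 0.8 need Φ(δ − z_{0.01}) = 0.8, so δ = z_{0.01} + z_{0.20} = 2.326 + 0.842 = 3.168.
δ = d·√n ⇒ n = (δ/d)² = (3.168 / 0.55)² = 33.18.
Round up to the next whole unit.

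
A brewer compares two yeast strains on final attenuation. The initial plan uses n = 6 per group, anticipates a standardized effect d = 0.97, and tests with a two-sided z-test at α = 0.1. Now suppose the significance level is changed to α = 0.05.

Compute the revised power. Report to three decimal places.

δ = d·√(n/2) = 0.97 × √(6/2) = 1.6801 (unchanged). New critical value: z_{0.025} = 1.960.
Revised power = Φ(δ − 1.960) + Φ(−δ − 1.960) = Φ(-0.280) + Φ(-3.640) = 0.3898 + 0.0001 = 0.3899.

Power ≈ 0.390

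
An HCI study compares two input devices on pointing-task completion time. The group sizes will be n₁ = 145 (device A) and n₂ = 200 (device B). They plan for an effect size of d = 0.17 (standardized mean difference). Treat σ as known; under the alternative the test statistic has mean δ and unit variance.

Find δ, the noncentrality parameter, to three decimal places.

δ = d / √(1/n₁ + 1/n₂) = 0.17 / √(1/145 + 1/200) = 1.5586

δ ≈ 1.559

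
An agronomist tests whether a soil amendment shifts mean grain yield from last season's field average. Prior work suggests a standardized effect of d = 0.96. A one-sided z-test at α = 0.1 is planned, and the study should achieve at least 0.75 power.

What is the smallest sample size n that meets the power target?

n = 5

For power 0.75 need Φ(δ − z_{0.1}) = 0.75, so δ = z_{0.1} + z_{0.25} = 1.282 + 0.674 = 1.956.
δ = d·√n ⇒ n = (δ/d)² = (1.956 / 0.96)² = 4.15.
Rounding up, n = 5.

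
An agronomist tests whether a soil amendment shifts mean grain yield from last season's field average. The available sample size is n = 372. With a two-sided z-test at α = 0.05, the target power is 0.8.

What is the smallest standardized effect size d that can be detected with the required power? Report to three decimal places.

d ≈ 0.145

Need Φ(δ − 1.960) = 0.8, so δ = 1.960 + 0.842 = 2.802.
(The second rejection-region term Φ(−δ − z_{α/2}) is negligible and dropped.)
δ = d·√n ⇒ d = δ/√n = 2.802/√372 = 0.1453.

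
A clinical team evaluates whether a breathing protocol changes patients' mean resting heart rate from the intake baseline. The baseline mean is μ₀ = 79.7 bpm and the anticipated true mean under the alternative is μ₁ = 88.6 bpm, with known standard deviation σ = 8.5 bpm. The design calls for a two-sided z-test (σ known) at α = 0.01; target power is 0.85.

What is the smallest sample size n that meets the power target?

n = 12

Standardized effect: d = |μ₁ − μ₀| / σ = |88.6 − 79.7| / 8.5 = 1.0471
Set Φ(δ − 2.576) = 0.85; then δ − 2.576 = Φ⁻¹(0.85) = 1.036, giving δ = 3.612.
(The Φ(−δ − z_{α/2}) term is vanishingly small for δ > 0 and is dropped in the standard sample-size formula.)
δ = d·√n ⇒ n = (δ/d)² = (3.612 / 1.0471)² = 11.90.
Round up to the next whole unit.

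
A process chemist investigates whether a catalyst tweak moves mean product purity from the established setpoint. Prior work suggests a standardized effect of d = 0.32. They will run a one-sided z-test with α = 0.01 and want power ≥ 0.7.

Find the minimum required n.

n = 80

Set Φ(δ − 2.326) = 0.7; then δ − 2.326 = Φ⁻¹(0.7) = 0.524, giving δ = 2.851.
δ = d·√n ⇒ n = (δ/d)² = (2.851 / 0.32)² = 79.36.
Round up to the next whole unit.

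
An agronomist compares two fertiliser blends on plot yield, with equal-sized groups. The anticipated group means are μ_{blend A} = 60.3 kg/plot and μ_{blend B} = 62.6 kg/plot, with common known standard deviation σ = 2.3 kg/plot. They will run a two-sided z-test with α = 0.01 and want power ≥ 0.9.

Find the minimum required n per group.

n = 30 per group

Standardized effect: d = |μ_{blend A} − μ_{blend B}| / σ = |60.3 − 62.6| / 2.3 = 1.0000
Set Φ(δ − 2.576) = 0.9; then δ − 2.576 = Φ⁻¹(0.9) = 1.282, giving δ = 3.857.
(The Φ(−δ − z_{α/2}) term is vanishingly small for δ > 0 and is dropped in the standard sample-size formula.)
δ = d·√(n/2) ⇒ n = 2(δ/d)² = 2 × (3.857 / 1.0000)² = 29.76.
Rounding up, n = 30 per group.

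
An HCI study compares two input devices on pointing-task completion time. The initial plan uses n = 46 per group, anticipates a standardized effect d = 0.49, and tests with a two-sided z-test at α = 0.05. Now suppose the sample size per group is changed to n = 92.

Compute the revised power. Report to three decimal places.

Power ≈ 0.914

With n = 92 per group: δ = d·√(n/2) = 0.49 × √(92/2) = 3.3233. Critical value z_{0.025} = 1.960.
Revised power = Φ(δ − 1.960) + Φ(−δ − 1.960) = Φ(1.363) + Φ(-5.283) = 0.9136 + 0.0000 = 0.9136.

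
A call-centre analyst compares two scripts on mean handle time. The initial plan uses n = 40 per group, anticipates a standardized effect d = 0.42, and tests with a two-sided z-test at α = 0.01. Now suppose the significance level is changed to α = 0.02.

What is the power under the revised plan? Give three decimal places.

Power ≈ 0.327

δ = d·√(n/2) = 0.42 × √(40/2) = 1.8783 (unchanged). New critical value: z_{0.01} = 2.326.
Revised power = Φ(δ − 2.326) + Φ(−δ − 2.326) = Φ(-0.448) + Φ(-4.205) = 0.3271 + 0.0000 = 0.3271.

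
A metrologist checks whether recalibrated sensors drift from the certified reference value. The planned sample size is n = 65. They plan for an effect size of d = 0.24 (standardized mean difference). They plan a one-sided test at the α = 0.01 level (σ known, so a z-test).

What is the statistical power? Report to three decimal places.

Noncentrality parameter: δ = d·√n = 0.24 × √65 = 1.9349
One-sided α = 0.01 → critical value z_{0.01} = 2.326.
Power = P(Z > 2.326 − δ) = Φ(-0.391) = 0.3477.

Power ≈ 0.348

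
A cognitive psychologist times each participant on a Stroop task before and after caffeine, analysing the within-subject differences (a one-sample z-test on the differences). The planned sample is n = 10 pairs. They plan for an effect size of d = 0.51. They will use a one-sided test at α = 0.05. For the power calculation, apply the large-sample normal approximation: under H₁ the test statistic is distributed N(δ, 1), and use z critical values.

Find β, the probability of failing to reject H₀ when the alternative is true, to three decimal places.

Noncentrality parameter: λ = d·√n = 0.51 × √10 = 1.6128
One-sided α = 0.05 → critical value z_{0.05} = 1.645.
Power = Φ(λ − 1.645) = Φ(-0.032) = 0.4872.
Type II error: β = 1 − power = 1 − 0.4872 = 0.5128.

β ≈ 0.513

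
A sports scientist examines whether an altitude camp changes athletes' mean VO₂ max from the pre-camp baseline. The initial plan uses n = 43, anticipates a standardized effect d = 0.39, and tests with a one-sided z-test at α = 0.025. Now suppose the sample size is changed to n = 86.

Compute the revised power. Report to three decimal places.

With n = 86: δ = d·√n = 0.39 × √86 = 3.6167. Critical value z_{0.025} = 1.960.
Revised power = Φ(δ − 1.960) = Φ(1.657) = 0.9512.

Power ≈ 0.951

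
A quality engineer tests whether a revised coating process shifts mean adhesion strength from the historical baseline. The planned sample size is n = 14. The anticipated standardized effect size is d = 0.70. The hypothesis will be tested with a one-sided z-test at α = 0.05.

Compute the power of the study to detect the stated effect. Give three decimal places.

Noncentrality parameter: δ = d·√n = 0.70 × √14 = 2.6192
Critical value for a one-sided test at α = 0.05: z_α = 1.645.
Power = Φ(δ − 1.645) = Φ(0.974) = 0.8350.

Power ≈ 0.835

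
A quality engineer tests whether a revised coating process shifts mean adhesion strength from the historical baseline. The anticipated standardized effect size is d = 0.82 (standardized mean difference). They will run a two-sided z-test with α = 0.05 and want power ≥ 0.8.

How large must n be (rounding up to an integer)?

For power 0.8 need Φ(δ − z_{0.025}) = 0.8, so δ = z_{0.025} + z_{0.20} = 1.960 + 0.842 = 2.802.
(Ignoring the negligible lower-tail rejection probability gives the usual closed-form inversion.)
δ = d·√n ⇒ n = (δ/d)² = (2.802 / 0.82)² = 11.67.
Round up to the next whole unit.

n = 12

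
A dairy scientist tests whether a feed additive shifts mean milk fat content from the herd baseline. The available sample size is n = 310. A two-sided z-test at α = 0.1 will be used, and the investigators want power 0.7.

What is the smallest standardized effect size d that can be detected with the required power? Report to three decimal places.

d ≈ 0.123

Need Φ(δ − 1.645) = 0.7, so δ = 1.645 + 0.524 = 2.169.
(Lower-tail contribution to power is negligible for δ > 0.)
δ = d·√n ⇒ d = δ/√n = 2.169/√310 = 0.1232.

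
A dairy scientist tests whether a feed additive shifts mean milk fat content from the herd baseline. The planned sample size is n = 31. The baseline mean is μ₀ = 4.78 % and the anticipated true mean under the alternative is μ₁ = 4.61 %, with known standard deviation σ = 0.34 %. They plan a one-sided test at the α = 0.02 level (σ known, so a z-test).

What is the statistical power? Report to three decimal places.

Power ≈ 0.767

Standardized effect: d = |μ₁ − μ₀| / σ = |4.61 − 4.78| / 0.34 = 0.5000
Noncentrality parameter: δ = d·√n = 0.5000 × √31 = 2.7839
One-sided α = 0.02 → critical value z_{0.02} = 2.054.
Power = P(Z > 2.054 − δ) = Φ(0.730) = 0.7673.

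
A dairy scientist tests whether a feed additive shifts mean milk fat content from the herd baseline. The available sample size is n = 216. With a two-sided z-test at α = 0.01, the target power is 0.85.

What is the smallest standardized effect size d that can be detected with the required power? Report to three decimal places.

Need Φ(δ − 2.576) = 0.85, so δ = 2.576 + 1.036 = 3.612.
(Lower-tail contribution to power is negligible for δ > 0.)
δ = d·√n ⇒ d = δ/√n = 3.612/√216 = 0.2458.

d ≈ 0.246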